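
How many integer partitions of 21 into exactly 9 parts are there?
p(21, 9 parts) = 73

Partitions of n into exactly k parts are in bijection with partitions of n − k into at most k parts (subtract 1 from each part). So p(21, exactly 9) = p(12, parts ≤ 9). Computing via the recurrence p(m, j) = p(m, j−1) + p(m−j, j) gives 73.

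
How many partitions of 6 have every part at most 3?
p(6, parts ≤ 3) = 7

Partitions of 6 with all parts ≤ 3: 3+3, 3+2+1, 3+1+1+1, 2+2+2, 2+2+1+1, 2+1+1+1+1, 1+1+1+1+1+1. Count = 7.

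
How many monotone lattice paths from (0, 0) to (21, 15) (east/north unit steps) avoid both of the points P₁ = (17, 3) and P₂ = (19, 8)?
Number of paths = 5486766900

Inclusion–exclusion. Total paths: C(36, 21) = 5567902560. Through P₁: C(20, 17)·C(16, 4) = 2074800. Through P₂: C(27, 19)·C(9, 2) = 79922700. Since P₁ is strictly southwest of P₂, a monotone path through both must visit P₁ then P₂; paths through both = C(20, 17)·C(7, 2)·C(9, 2) = 861840. Avoid both = 5567902560 − 2074800 − 79922700 + 861840 = 5486766900.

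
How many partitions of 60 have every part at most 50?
p(60, parts ≤ 50) = 966370

Use the recurrence p(n, m) = p(n, m−1) + p(n−m, m): either the largest part is < m (count p(n, m−1)) or the largest part is exactly m (remove one copy of m, count p(n−m, m)). With p(0, ·) = 1 this gives p(60, parts ≤ 50) = 966370. (By conjugating Young diagrams, this also counts partitions of 60 into at most 50 parts.)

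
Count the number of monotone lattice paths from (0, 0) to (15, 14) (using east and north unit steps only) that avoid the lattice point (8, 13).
Number of paths = 75930840

Total paths from (0, 0) to (15, 14): C(29, 15) = 77558760. Paths through (8, 13): (paths (0, 0) → (8, 13)) × (paths (8, 13) → (15, 14)) = C(21, 8) · C(8, 7) = 203490 · 8 = 1627920. Avoidance count = 77558760 − 1627920 = 75930840.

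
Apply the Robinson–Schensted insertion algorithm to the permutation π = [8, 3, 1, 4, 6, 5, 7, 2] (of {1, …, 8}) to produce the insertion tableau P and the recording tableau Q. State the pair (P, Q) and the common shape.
P = [1, 2, 5, 7] / [3, 4] / [6] / [8];  Q = [1, 4, 5, 7] / [2, 6] / [3] / [8];  common shape = (4, 2, 1, 1)

Row-insert the values π_1, π_2, … into P one at a time, bumping the leftmost entry strictly greater than the inserted value down to the next row. The recording tableau Q records, in position (i, j), the step at which that cell was added to P.
  Insert 8 (step 1): P = [8];  Q = [1]
  Insert 3 (step 2): P = [3] / [8];  Q = [1] / [2]
  Insert 1 (step 3): P = [1] / [3] / [8];  Q = [1] / [2] / [3]
  Insert 4 (step 4): P = [1, 4] / [3] / [8];  Q = [1, 4] / [2] / [3]
  Insert 6 (step 5): P = [1, 4, 6] / [3] / [8];  Q = [1, 4, 5] / [2] / [3]
  Insert 5 (step 6): P = [1, 4, 5] / [3, 6] / [8];  Q = [1, 4, 5] / [2, 6] / [3]
  Insert 7 (step 7): P = [1, 4, 5, 7] / [3, 6] / [8];  Q = [1, 4, 5, 7] / [2, 6] / [3]
  Insert 2 (step 8): P = [1, 2, 5, 7] / [3, 4] / [6] / [8];  Q = [1, 4, 5, 7] / [2, 6] / [3] / [8]
Final shape: (4, 2, 1, 1).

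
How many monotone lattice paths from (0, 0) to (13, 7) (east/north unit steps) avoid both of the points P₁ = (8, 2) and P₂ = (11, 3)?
Number of paths = 63420

Inclusion–exclusion. Total paths: C(20, 13) = 77520. Through P₁: C(10, 8)·C(10, 5) = 11340. Through P₂: C(14, 11)·C(6, 2) = 5460. Since P₁ is strictly southwest of P₂, a monotone path through both must visit P₁ then P₂; paths through both = C(10, 8)·C(4, 3)·C(6, 2) = 2700. Avoid both = 77520 − 11340 − 5460 + 2700 = 63420.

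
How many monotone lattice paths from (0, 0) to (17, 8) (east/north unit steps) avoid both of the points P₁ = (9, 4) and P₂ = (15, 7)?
Number of paths = 396198

Inclusion–exclusion. Total paths: C(25, 17) = 1081575. Through P₁: C(13, 9)·C(12, 8) = 353925. Through P₂: C(22, 15)·C(3, 2) = 511632. Since P₁ is strictly southwest of P₂, a monotone path through both must visit P₁ then P₂; paths through both = C(13, 9)·C(9, 6)·C(3, 2) = 180180. Avoid both = 1081575 − 353925 − 511632 + 180180 = 396198.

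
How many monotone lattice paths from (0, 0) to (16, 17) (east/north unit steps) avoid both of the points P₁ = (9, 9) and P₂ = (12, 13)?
Number of paths = 609031410

Inclusion–exclusion. Total paths: C(33, 16) = 1166803110. Through P₁: C(18, 9)·C(15, 7) = 312869700. Through P₂: C(25, 12)·C(8, 4) = 364021000. Since P₁ is strictly southwest of P₂, a monotone path through both must visit P₁ then P₂; paths through both = C(18, 9)·C(7, 3)·C(8, 4) = 119119000. Avoid both = 1166803110 − 312869700 − 364021000 + 119119000 = 609031410.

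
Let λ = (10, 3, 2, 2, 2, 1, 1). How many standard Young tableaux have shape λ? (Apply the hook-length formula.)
# SYT of shape (10, 3, 2, 2, 2, 1, 1) = 94012380

Hook-length formula: f^λ = n! / Π hook(c), product over all cells c of the Young diagram. For λ = (10, 3, 2, 2, 2, 1, 1), n = 21 boxes. Hook lengths by row (left-to-right, top-to-bottom): [16, 13, 9, 7, 6, 5, 4, 3, 2, 1]; [8, 5, 1]; [6, 3]; [5, 2]; [4, 1]; [2]; [1]. Product of hooks = 543449088000. So f^λ = 21! / 543449088000 = 51090942171709440000 / 543449088000 = 94012380.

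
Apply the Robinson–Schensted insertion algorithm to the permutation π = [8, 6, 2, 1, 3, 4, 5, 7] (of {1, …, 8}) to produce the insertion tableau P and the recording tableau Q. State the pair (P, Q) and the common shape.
P = [1, 3, 4, 5, 7] / [2] / [6] / [8];  Q = [1, 5, 6, 7, 8] / [2] / [3] / [4];  common shape = (5, 1, 1, 1)

Row-insert the values π_1, π_2, … into P one at a time, bumping the leftmost entry strictly greater than the inserted value down to the next row. The recording tableau Q records, in position (i, j), the step at which that cell was added to P.
  Insert 8 (step 1): P = [8];  Q = [1]
  Insert 6 (step 2): P = [6] / [8];  Q = [1] / [2]
  Insert 2 (step 3): P = [2] / [6] / [8];  Q = [1] / [2] / [3]
  Insert 1 (step 4): P = [1] / [2] / [6] / [8];  Q = [1] / [2] / [3] / [4]
  Insert 3 (step 5): P = [1, 3] / [2] / [6] / [8];  Q = [1, 5] / [2] / [3] / [4]
  Insert 4 (step 6): P = [1, 3, 4] / [2] / [6] / [8];  Q = [1, 5, 6] / [2] / [3] / [4]
  Insert 5 (step 7): P = [1, 3, 4, 5] / [2] / [6] / [8];  Q = [1, 5, 6, 7] / [2] / [3] / [4]
  Insert 7 (step 8): P = [1, 3, 4, 5, 7] / [2] / [6] / [8];  Q = [1, 5, 6, 7, 8] / [2] / [3] / [4]
Final shape: (5, 1, 1, 1).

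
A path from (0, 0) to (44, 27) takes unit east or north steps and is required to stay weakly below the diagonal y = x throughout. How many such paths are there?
Number of paths = 11752797069016395728

By the reflection principle (André's argument), the number of monotone paths to (44, 27) with n ≤ m that never go above y = x is C(71, 44) − C(71, 45) = 29381992672540989320 − 17629195603524593592 = 11752797069016395728.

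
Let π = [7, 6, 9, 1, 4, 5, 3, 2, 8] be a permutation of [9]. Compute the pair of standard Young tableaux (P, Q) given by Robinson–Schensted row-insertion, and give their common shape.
P = [1, 2, 5, 8] / [3, 9] / [4] / [6] / [7];  Q = [1, 3, 6, 9] / [2, 5] / [4] / [7] / [8];  common shape = (4, 2, 1, 1, 1)

Row-insert the values π_1, π_2, … into P one at a time, bumping the leftmost entry strictly greater than the inserted value down to the next row. The recording tableau Q records, in position (i, j), the step at which that cell was added to P.
  Insert 7 (step 1): P = [7];  Q = [1]
  Insert 6 (step 2): P = [6] / [7];  Q = [1] / [2]
  Insert 9 (step 3): P = [6, 9] / [7];  Q = [1, 3] / [2]
  Insert 1 (step 4): P = [1, 9] / [6] / [7];  Q = [1, 3] / [2] / [4]
  Insert 4 (step 5): P = [1, 4] / [6, 9] / [7];  Q = [1, 3] / [2, 5] / [4]
  Insert 5 (step 6): P = [1, 4, 5] / [6, 9] / [7];  Q = [1, 3, 6] / [2, 5] / [4]
  Insert 3 (step 7): P = [1, 3, 5] / [4, 9] / [6] / [7];  Q = [1, 3, 6] / [2, 5] / [4] / [7]
  Insert 2 (step 8): P = [1, 2, 5] / [3, 9] / [4] / [6] / [7];  Q = [1, 3, 6] / [2, 5] / [4] / [7] / [8]
  Insert 8 (step 9): P = [1, 2, 5, 8] / [3, 9] / [4] / [6] / [7];  Q = [1, 3, 6, 9] / [2, 5] / [4] / [7] / [8]
Final shape: (4, 2, 1, 1, 1).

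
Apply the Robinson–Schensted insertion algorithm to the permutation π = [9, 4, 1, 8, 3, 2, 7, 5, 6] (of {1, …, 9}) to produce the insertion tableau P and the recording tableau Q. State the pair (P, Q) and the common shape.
P = [1, 2, 5, 6] / [3, 7] / [4, 8] / [9];  Q = [1, 4, 7, 9] / [2, 5] / [3, 8] / [6];  common shape = (4, 2, 2, 1)

Row-insert the values π_1, π_2, … into P one at a time, bumping the leftmost entry strictly greater than the inserted value down to the next row. The recording tableau Q records, in position (i, j), the step at which that cell was added to P.
  Insert 9 (step 1): P = [9];  Q = [1]
  Insert 4 (step 2): P = [4] / [9];  Q = [1] / [2]
  Insert 1 (step 3): P = [1] / [4] / [9];  Q = [1] / [2] / [3]
  Insert 8 (step 4): P = [1, 8] / [4] / [9];  Q = [1, 4] / [2] / [3]
  Insert 3 (step 5): P = [1, 3] / [4, 8] / [9];  Q = [1, 4] / [2, 5] / [3]
  Insert 2 (step 6): P = [1, 2] / [3, 8] / [4] / [9];  Q = [1, 4] / [2, 5] / [3] / [6]
  Insert 7 (step 7): P = [1, 2, 7] / [3, 8] / [4] / [9];  Q = [1, 4, 7] / [2, 5] / [3] / [6]
  Insert 5 (step 8): P = [1, 2, 5] / [3, 7] / [4, 8] / [9];  Q = [1, 4, 7] / [2, 5] / [3, 8] / [6]
  Insert 6 (step 9): P = [1, 2, 5, 6] / [3, 7] / [4, 8] / [9];  Q = [1, 4, 7, 9] / [2, 5] / [3, 8] / [6]
Final shape: (4, 2, 2, 1).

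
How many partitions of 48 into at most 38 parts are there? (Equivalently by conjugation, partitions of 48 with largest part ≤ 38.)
p(48, parts ≤ 38) = 147176

Use the recurrence p(n, m) = p(n, m−1) + p(n−m, m): either the largest part is < m (count p(n, m−1)) or the largest part is exactly m (remove one copy of m, count p(n−m, m)). With p(0, ·) = 1 this gives p(48, parts ≤ 38) = 147176. (By conjugating Young diagrams, this also counts partitions of 48 into at most 38 parts.)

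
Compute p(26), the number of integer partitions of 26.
p(26) = 2436

Compute p(n) via the recurrence p(n, m) = p(n, m−1) + p(n−m, m), where p(n, m) counts partitions of n with all parts ≤ m and p(n) = p(n, n). The base cases are p(0, m) = 1 and p(n, 0) = 0 for n > 0. Filling the table yields p(26) = 2436. (Euler's pentagonal recurrence is an alternative.)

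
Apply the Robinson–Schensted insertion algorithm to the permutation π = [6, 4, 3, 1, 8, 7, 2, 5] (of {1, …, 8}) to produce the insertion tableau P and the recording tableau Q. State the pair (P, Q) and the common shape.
P = [1, 2, 5] / [3, 7] / [4, 8] / [6];  Q = [1, 5, 8] / [2, 6] / [3, 7] / [4];  common shape = (3, 2, 2, 1)

Row-insert the values π_1, π_2, … into P one at a time, bumping the leftmost entry strictly greater than the inserted value down to the next row. The recording tableau Q records, in position (i, j), the step at which that cell was added to P.
  Insert 6 (step 1): P = [6];  Q = [1]
  Insert 4 (step 2): P = [4] / [6];  Q = [1] / [2]
  Insert 3 (step 3): P = [3] / [4] / [6];  Q = [1] / [2] / [3]
  Insert 1 (step 4): P = [1] / [3] / [4] / [6];  Q = [1] / [2] / [3] / [4]
  Insert 8 (step 5): P = [1, 8] / [3] / [4] / [6];  Q = [1, 5] / [2] / [3] / [4]
  Insert 7 (step 6): P = [1, 7] / [3, 8] / [4] / [6];  Q = [1, 5] / [2, 6] / [3] / [4]
  Insert 2 (step 7): P = [1, 2] / [3, 7] / [4, 8] / [6];  Q = [1, 5] / [2, 6] / [3, 7] / [4]
  Insert 5 (step 8): P = [1, 2, 5] / [3, 7] / [4, 8] / [6];  Q = [1, 5, 8] / [2, 6] / [3, 7] / [4]
Final shape: (3, 2, 2, 1).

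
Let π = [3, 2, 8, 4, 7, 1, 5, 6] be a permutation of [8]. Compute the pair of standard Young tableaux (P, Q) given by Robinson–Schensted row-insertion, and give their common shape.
P = [1, 4, 5, 6] / [2, 7] / [3, 8];  Q = [1, 3, 5, 8] / [2, 4] / [6, 7];  common shape = (4, 2, 2)

Row-insert the values π_1, π_2, … into P one at a time, bumping the leftmost entry strictly greater than the inserted value down to the next row. The recording tableau Q records, in position (i, j), the step at which that cell was added to P.
  Insert 3 (step 1): P = [3];  Q = [1]
  Insert 2 (step 2): P = [2] / [3];  Q = [1] / [2]
  Insert 8 (step 3): P = [2, 8] / [3];  Q = [1, 3] / [2]
  Insert 4 (step 4): P = [2, 4] / [3, 8];  Q = [1, 3] / [2, 4]
  Insert 7 (step 5): P = [2, 4, 7] / [3, 8];  Q = [1, 3, 5] / [2, 4]
  Insert 1 (step 6): P = [1, 4, 7] / [2, 8] / [3];  Q = [1, 3, 5] / [2, 4] / [6]
  Insert 5 (step 7): P = [1, 4, 5] / [2, 7] / [3, 8];  Q = [1, 3, 5] / [2, 4] / [6, 7]
  Insert 6 (step 8): P = [1, 4, 5, 6] / [2, 7] / [3, 8];  Q = [1, 3, 5, 8] / [2, 4] / [6, 7]
Final shape: (4, 2, 2).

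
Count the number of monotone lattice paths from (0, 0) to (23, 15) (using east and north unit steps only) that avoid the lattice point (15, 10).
Number of paths = 11264392440

Total paths from (0, 0) to (23, 15): C(38, 23) = 15471286560. Paths through (15, 10): (paths (0, 0) → (15, 10)) × (paths (15, 10) → (23, 15)) = C(25, 15) · C(13, 8) = 3268760 · 1287 = 4206894120. Avoidance count = 15471286560 − 4206894120 = 11264392440.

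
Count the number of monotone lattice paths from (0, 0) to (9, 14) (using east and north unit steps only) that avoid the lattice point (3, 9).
Number of paths = 715550

Total paths from (0, 0) to (9, 14): C(23, 9) = 817190. Paths through (3, 9): (paths (0, 0) → (3, 9)) × (paths (3, 9) → (9, 14)) = C(12, 3) · C(11, 6) = 220 · 462 = 101640. Avoidance count = 817190 − 101640 = 715550.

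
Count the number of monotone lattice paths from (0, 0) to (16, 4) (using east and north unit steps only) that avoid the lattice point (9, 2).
Number of paths = 2865

Total paths from (0, 0) to (16, 4): C(20, 16) = 4845. Paths through (9, 2): (paths (0, 0) → (9, 2)) × (paths (9, 2) → (16, 4)) = C(11, 9) · C(9, 7) = 55 · 36 = 1980. Avoidance count = 4845 − 1980 = 2865.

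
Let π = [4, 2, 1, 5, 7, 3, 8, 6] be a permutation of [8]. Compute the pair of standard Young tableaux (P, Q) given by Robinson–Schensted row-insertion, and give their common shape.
P = [1, 3, 6, 8] / [2, 5, 7] / [4];  Q = [1, 4, 5, 7] / [2, 6, 8] / [3];  common shape = (4, 3, 1)

Row-insert the values π_1, π_2, … into P one at a time, bumping the leftmost entry strictly greater than the inserted value down to the next row. The recording tableau Q records, in position (i, j), the step at which that cell was added to P.
  Insert 4 (step 1): P = [4];  Q = [1]
  Insert 2 (step 2): P = [2] / [4];  Q = [1] / [2]
  Insert 1 (step 3): P = [1] / [2] / [4];  Q = [1] / [2] / [3]
  Insert 5 (step 4): P = [1, 5] / [2] / [4];  Q = [1, 4] / [2] / [3]
  Insert 7 (step 5): P = [1, 5, 7] / [2] / [4];  Q = [1, 4, 5] / [2] / [3]
  Insert 3 (step 6): P = [1, 3, 7] / [2, 5] / [4];  Q = [1, 4, 5] / [2, 6] / [3]
  Insert 8 (step 7): P = [1, 3, 7, 8] / [2, 5] / [4];  Q = [1, 4, 5, 7] / [2, 6] / [3]
  Insert 6 (step 8): P = [1, 3, 6, 8] / [2, 5, 7] / [4];  Q = [1, 4, 5, 7] / [2, 6, 8] / [3]
Final shape: (4, 3, 1).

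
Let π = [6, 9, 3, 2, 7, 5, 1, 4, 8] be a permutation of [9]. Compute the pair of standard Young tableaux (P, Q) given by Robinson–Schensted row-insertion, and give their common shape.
P = [1, 4, 8] / [2, 5] / [3, 7] / [6, 9];  Q = [1, 2, 9] / [3, 5] / [4, 6] / [7, 8];  common shape = (3, 2, 2, 2)

Row-insert the values π_1, π_2, … into P one at a time, bumping the leftmost entry strictly greater than the inserted value down to the next row. The recording tableau Q records, in position (i, j), the step at which that cell was added to P.
  Insert 6 (step 1): P = [6];  Q = [1]
  Insert 9 (step 2): P = [6, 9];  Q = [1, 2]
  Insert 3 (step 3): P = [3, 9] / [6];  Q = [1, 2] / [3]
  Insert 2 (step 4): P = [2, 9] / [3] / [6];  Q = [1, 2] / [3] / [4]
  Insert 7 (step 5): P = [2, 7] / [3, 9] / [6];  Q = [1, 2] / [3, 5] / [4]
  Insert 5 (step 6): P = [2, 5] / [3, 7] / [6, 9];  Q = [1, 2] / [3, 5] / [4, 6]
  Insert 1 (step 7): P = [1, 5] / [2, 7] / [3, 9] / [6];  Q = [1, 2] / [3, 5] / [4, 6] / [7]
  Insert 4 (step 8): P = [1, 4] / [2, 5] / [3, 7] / [6, 9];  Q = [1, 2] / [3, 5] / [4, 6] / [7, 8]
  Insert 8 (step 9): P = [1, 4, 8] / [2, 5] / [3, 7] / [6, 9];  Q = [1, 2, 9] / [3, 5] / [4, 6] / [7, 8]
Final shape: (3, 2, 2, 2).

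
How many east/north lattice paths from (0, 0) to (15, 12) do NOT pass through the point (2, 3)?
Number of paths = 12409660

Total paths from (0, 0) to (15, 12): C(27, 15) = 17383860. Paths through (2, 3): (paths (0, 0) → (2, 3)) × (paths (2, 3) → (15, 12)) = C(5, 2) · C(22, 13) = 10 · 497420 = 4974200. Avoidance count = 17383860 − 4974200 = 12409660.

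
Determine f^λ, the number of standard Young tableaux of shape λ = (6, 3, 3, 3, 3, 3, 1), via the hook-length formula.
# SYT of shape (6, 3, 3, 3, 3, 3, 1) = 298750452

Hook-length formula: f^λ = n! / Π hook(c), product over all cells c of the Young diagram. For λ = (6, 3, 3, 3, 3, 3, 1), n = 22 boxes. Hook lengths by row (left-to-right, top-to-bottom): [12, 10, 9, 3, 2, 1]; [8, 6, 5]; [7, 5, 4]; [6, 4, 3]; [5, 3, 2]; [4, 2, 1]; [1]. Product of hooks = 3762339840000. So f^λ = 22! / 3762339840000 = 1124000727777607680000 / 3762339840000 = 298750452.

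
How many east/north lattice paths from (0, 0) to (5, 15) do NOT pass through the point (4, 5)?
Number of paths = 14118

Total paths from (0, 0) to (5, 15): C(20, 5) = 15504. Paths through (4, 5): (paths (0, 0) → (4, 5)) × (paths (4, 5) → (5, 15)) = C(9, 4) · C(11, 1) = 126 · 11 = 1386. Avoidance count = 15504 − 1386 = 14118.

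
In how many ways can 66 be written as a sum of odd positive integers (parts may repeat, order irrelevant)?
p_odd(66) = 20132

Enumerate partitions using only odd parts via the recurrence o(n, m) = o(n, m−2) + o(n−m, m) over odd m, starting from the largest odd part ≤ n. This gives p_odd(66) = 20132. (Euler's theorem: equals the count of distinct-part partitions.)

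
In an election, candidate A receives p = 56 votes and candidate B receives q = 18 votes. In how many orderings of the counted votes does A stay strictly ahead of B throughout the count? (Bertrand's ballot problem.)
Strict-lead orderings = 37315784743418332

Total orderings of the 74 votes with 56 for A: C(74, 56) = 72667580816130436. By the Bertrand ballot formula (Cycle Lemma / reflection principle), the number of orderings in which A is strictly ahead of B throughout is (p − q)/(p + q) · C(p + q, p) = (56 − 18)/(56 + 18) · 72667580816130436 = 37315784743418332.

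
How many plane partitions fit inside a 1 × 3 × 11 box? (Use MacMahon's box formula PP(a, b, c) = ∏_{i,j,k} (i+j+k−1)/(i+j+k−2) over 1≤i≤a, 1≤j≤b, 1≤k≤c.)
PP(1, 3, 11) = 364

Evaluate the triple product over i = 1..1, j = 1..3, k = 1..11. The factors are (2/1) · (3/2) · (4/3) · (5/4) · (6/5) · (7/6) · (8/7) · (9/8) · … (33 factors total). The numerators and denominators telescope so the product is an integer; carrying out the multiplication exactly gives PP(1, 3, 11) = 364.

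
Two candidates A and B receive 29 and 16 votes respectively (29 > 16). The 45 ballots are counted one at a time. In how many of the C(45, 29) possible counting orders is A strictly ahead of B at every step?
Strict-lead orderings = 186803188858

Total orderings of the 45 votes with 29 for A: C(45, 29) = 646626422970. By the Bertrand ballot formula (Cycle Lemma / reflection principle), the number of orderings in which A is strictly ahead of B throughout is (p − q)/(p + q) · C(p + q, p) = (29 − 16)/(29 + 16) · 646626422970 = 186803188858.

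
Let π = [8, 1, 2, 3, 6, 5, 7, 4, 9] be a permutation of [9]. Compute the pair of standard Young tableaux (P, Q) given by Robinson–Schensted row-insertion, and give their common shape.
P = [1, 2, 3, 4, 7, 9] / [5] / [6] / [8];  Q = [1, 3, 4, 5, 7, 9] / [2] / [6] / [8];  common shape = (6, 1, 1, 1)

Row-insert the values π_1, π_2, … into P one at a time, bumping the leftmost entry strictly greater than the inserted value down to the next row. The recording tableau Q records, in position (i, j), the step at which that cell was added to P.
  Insert 8 (step 1): P = [8];  Q = [1]
  Insert 1 (step 2): P = [1] / [8];  Q = [1] / [2]
  Insert 2 (step 3): P = [1, 2] / [8];  Q = [1, 3] / [2]
  Insert 3 (step 4): P = [1, 2, 3] / [8];  Q = [1, 3, 4] / [2]
  Insert 6 (step 5): P = [1, 2, 3, 6] / [8];  Q = [1, 3, 4, 5] / [2]
  Insert 5 (step 6): P = [1, 2, 3, 5] / [6] / [8];  Q = [1, 3, 4, 5] / [2] / [6]
  Insert 7 (step 7): P = [1, 2, 3, 5, 7] / [6] / [8];  Q = [1, 3, 4, 5, 7] / [2] / [6]
  Insert 4 (step 8): P = [1, 2, 3, 4, 7] / [5] / [6] / [8];  Q = [1, 3, 4, 5, 7] / [2] / [6] / [8]
  Insert 9 (step 9): P = [1, 2, 3, 4, 7, 9] / [5] / [6] / [8];  Q = [1, 3, 4, 5, 7, 9] / [2] / [6] / [8]
Final shape: (6, 1, 1, 1).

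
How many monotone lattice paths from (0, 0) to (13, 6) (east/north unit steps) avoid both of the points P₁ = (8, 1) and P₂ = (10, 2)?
Number of paths = 23499

Inclusion–exclusion. Total paths: C(19, 13) = 27132. Through P₁: C(9, 8)·C(10, 5) = 2268. Through P₂: C(12, 10)·C(7, 3) = 2310. Since P₁ is strictly southwest of P₂, a monotone path through both must visit P₁ then P₂; paths through both = C(9, 8)·C(3, 2)·C(7, 3) = 945. Avoid both = 27132 − 2268 − 2310 + 945 = 23499.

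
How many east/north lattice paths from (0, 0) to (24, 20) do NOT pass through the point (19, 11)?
Number of paths = 1651675495470

Total paths from (0, 0) to (24, 20): C(44, 24) = 1761039350070. Paths through (19, 11): (paths (0, 0) → (19, 11)) × (paths (19, 11) → (24, 20)) = C(30, 19) · C(14, 5) = 54627300 · 2002 = 109363854600. Avoidance count = 1761039350070 − 109363854600 = 1651675495470.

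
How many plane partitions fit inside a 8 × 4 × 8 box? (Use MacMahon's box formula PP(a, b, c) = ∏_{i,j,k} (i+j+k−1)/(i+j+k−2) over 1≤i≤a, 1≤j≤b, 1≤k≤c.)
PP(8, 4, 8) = 15484613937936

Evaluate the triple product over i = 1..8, j = 1..4, k = 1..8. The factors are (2/1) · (3/2) · (4/3) · (5/4) · (6/5) · (7/6) · (8/7) · (9/8) · … (256 factors total). The numerators and denominators telescope so the product is an integer; carrying out the multiplication exactly gives PP(8, 4, 8) = 15484613937936.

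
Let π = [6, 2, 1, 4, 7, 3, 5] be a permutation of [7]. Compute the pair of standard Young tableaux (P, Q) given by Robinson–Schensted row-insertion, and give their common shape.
P = [1, 3, 5] / [2, 4, 7] / [6];  Q = [1, 4, 5] / [2, 6, 7] / [3];  common shape = (3, 3, 1)

Row-insert the values π_1, π_2, … into P one at a time, bumping the leftmost entry strictly greater than the inserted value down to the next row. The recording tableau Q records, in position (i, j), the step at which that cell was added to P.
  Insert 6 (step 1): P = [6];  Q = [1]
  Insert 2 (step 2): P = [2] / [6];  Q = [1] / [2]
  Insert 1 (step 3): P = [1] / [2] / [6];  Q = [1] / [2] / [3]
  Insert 4 (step 4): P = [1, 4] / [2] / [6];  Q = [1, 4] / [2] / [3]
  Insert 7 (step 5): P = [1, 4, 7] / [2] / [6];  Q = [1, 4, 5] / [2] / [3]
  Insert 3 (step 6): P = [1, 3, 7] / [2, 4] / [6];  Q = [1, 4, 5] / [2, 6] / [3]
  Insert 5 (step 7): P = [1, 3, 5] / [2, 4, 7] / [6];  Q = [1, 4, 5] / [2, 6, 7] / [3]
Final shape: (3, 3, 1).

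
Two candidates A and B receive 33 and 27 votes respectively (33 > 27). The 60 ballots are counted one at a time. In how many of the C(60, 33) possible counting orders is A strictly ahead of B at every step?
Strict-lead orderings = 8800480226417474

Total orderings of the 60 votes with 33 for A: C(60, 33) = 88004802264174740. By the Bertrand ballot formula (Cycle Lemma / reflection principle), the number of orderings in which A is strictly ahead of B throughout is (p − q)/(p + q) · C(p + q, p) = (33 − 27)/(33 + 27) · 88004802264174740 = 8800480226417474.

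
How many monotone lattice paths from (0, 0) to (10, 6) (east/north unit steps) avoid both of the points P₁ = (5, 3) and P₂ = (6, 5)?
Number of paths = 3402

Inclusion–exclusion. Total paths: C(16, 10) = 8008. Through P₁: C(8, 5)·C(8, 5) = 3136. Through P₂: C(11, 6)·C(5, 4) = 2310. Since P₁ is strictly southwest of P₂, a monotone path through both must visit P₁ then P₂; paths through both = C(8, 5)·C(3, 1)·C(5, 4) = 840. Avoid both = 8008 − 3136 − 2310 + 840 = 3402.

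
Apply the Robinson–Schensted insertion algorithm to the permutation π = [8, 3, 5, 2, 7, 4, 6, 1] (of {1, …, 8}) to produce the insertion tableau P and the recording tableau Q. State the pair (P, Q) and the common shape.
P = [1, 4, 6] / [2, 5, 7] / [3] / [8];  Q = [1, 3, 5] / [2, 6, 7] / [4] / [8];  common shape = (3, 3, 1, 1)

Row-insert the values π_1, π_2, … into P one at a time, bumping the leftmost entry strictly greater than the inserted value down to the next row. The recording tableau Q records, in position (i, j), the step at which that cell was added to P.
  Insert 8 (step 1): P = [8];  Q = [1]
  Insert 3 (step 2): P = [3] / [8];  Q = [1] / [2]
  Insert 5 (step 3): P = [3, 5] / [8];  Q = [1, 3] / [2]
  Insert 2 (step 4): P = [2, 5] / [3] / [8];  Q = [1, 3] / [2] / [4]
  Insert 7 (step 5): P = [2, 5, 7] / [3] / [8];  Q = [1, 3, 5] / [2] / [4]
  Insert 4 (step 6): P = [2, 4, 7] / [3, 5] / [8];  Q = [1, 3, 5] / [2, 6] / [4]
  Insert 6 (step 7): P = [2, 4, 6] / [3, 5, 7] / [8];  Q = [1, 3, 5] / [2, 6, 7] / [4]
  Insert 1 (step 8): P = [1, 4, 6] / [2, 5, 7] / [3] / [8];  Q = [1, 3, 5] / [2, 6, 7] / [4] / [8]
Final shape: (3, 3, 1, 1).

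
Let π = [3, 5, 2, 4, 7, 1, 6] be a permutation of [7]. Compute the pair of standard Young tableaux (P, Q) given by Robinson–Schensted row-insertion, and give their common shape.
P = [1, 4, 6] / [2, 5, 7] / [3];  Q = [1, 2, 5] / [3, 4, 7] / [6];  common shape = (3, 3, 1)

Row-insert the values π_1, π_2, … into P one at a time, bumping the leftmost entry strictly greater than the inserted value down to the next row. The recording tableau Q records, in position (i, j), the step at which that cell was added to P.
  Insert 3 (step 1): P = [3];  Q = [1]
  Insert 5 (step 2): P = [3, 5];  Q = [1, 2]
  Insert 2 (step 3): P = [2, 5] / [3];  Q = [1, 2] / [3]
  Insert 4 (step 4): P = [2, 4] / [3, 5];  Q = [1, 2] / [3, 4]
  Insert 7 (step 5): P = [2, 4, 7] / [3, 5];  Q = [1, 2, 5] / [3, 4]
  Insert 1 (step 6): P = [1, 4, 7] / [2, 5] / [3];  Q = [1, 2, 5] / [3, 4] / [6]
  Insert 6 (step 7): P = [1, 4, 6] / [2, 5, 7] / [3];  Q = [1, 2, 5] / [3, 4, 7] / [6]
Final shape: (3, 3, 1).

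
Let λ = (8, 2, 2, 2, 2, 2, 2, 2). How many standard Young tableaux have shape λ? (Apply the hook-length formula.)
# SYT of shape (8, 2, 2, 2, 2, 2, 2, 2) = 36581688

Hook-length formula: f^λ = n! / Π hook(c), product over all cells c of the Young diagram. For λ = (8, 2, 2, 2, 2, 2, 2, 2), n = 22 boxes. Hook lengths by row (left-to-right, top-to-bottom): [15, 14, 6, 5, 4, 3, 2, 1]; [8, 7]; [7, 6]; [6, 5]; [5, 4]; [4, 3]; [3, 2]; [2, 1]. Product of hooks = 30725775360000. So f^λ = 22! / 30725775360000 = 1124000727777607680000 / 30725775360000 = 36581688.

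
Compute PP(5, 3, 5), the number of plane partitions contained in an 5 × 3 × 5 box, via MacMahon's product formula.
PP(5, 3, 5) = 731808

Evaluate the triple product over i = 1..5, j = 1..3, k = 1..5. The factors are (2/1) · (3/2) · (4/3) · (5/4) · (6/5) · (3/2) · (4/3) · (5/4) · … (75 factors total). The numerators and denominators telescope so the product is an integer; carrying out the multiplication exactly gives PP(5, 3, 5) = 731808.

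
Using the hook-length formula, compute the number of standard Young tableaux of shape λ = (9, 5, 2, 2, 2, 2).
# SYT of shape (9, 5, 2, 2, 2, 2) = 615557250

Hook-length formula: f^λ = n! / Π hook(c), product over all cells c of the Young diagram. For λ = (9, 5, 2, 2, 2, 2), n = 22 boxes. Hook lengths by row (left-to-right, top-to-bottom): [14, 13, 8, 7, 6, 4, 3, 2, 1]; [9, 8, 3, 2, 1]; [5, 4]; [4, 3]; [3, 2]; [2, 1]. Product of hooks = 1825988935680. So f^λ = 22! / 1825988935680 = 1124000727777607680000 / 1825988935680 = 615557250.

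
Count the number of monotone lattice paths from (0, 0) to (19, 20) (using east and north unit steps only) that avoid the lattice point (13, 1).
Number of paths = 68920785010

Total paths from (0, 0) to (19, 20): C(39, 19) = 68923264410. Paths through (13, 1): (paths (0, 0) → (13, 1)) × (paths (13, 1) → (19, 20)) = C(14, 13) · C(25, 6) = 14 · 177100 = 2479400. Avoidance count = 68923264410 − 2479400 = 68920785010.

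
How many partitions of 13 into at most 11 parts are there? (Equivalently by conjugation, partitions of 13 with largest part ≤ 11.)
p(13, parts ≤ 11) = 99

Partitions of 13 with all parts ≤ 11: 11+2, 11+1+1, 10+3, 10+2+1, 10+1+1+1, 9+4, 9+3+1, 9+2+2, 9+2+1+1, 9+1+1+1+1, 8+5, 8+4+1, 8+3+2, 8+3+1+1, 8+2+2+1, 8+2+1+1+1, 8+1+1+1+1+1, 7+6, 7+5+1, 7+4+2, 7+4+1+1, 7+3+3, 7+3+2+1, 7+3+1+1+1, 7+2+2+2, 7+2+2+1+1, 7+2+1+1+1+1, 7+1+1+1+1+1+1, 6+6+1, 6+5+2, … (99 total). Count = 99.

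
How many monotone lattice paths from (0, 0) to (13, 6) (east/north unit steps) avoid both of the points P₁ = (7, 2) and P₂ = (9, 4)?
Number of paths = 12087

Inclusion–exclusion. Total paths: C(19, 13) = 27132. Through P₁: C(9, 7)·C(10, 6) = 7560. Through P₂: C(13, 9)·C(6, 4) = 10725. Since P₁ is strictly southwest of P₂, a monotone path through both must visit P₁ then P₂; paths through both = C(9, 7)·C(4, 2)·C(6, 4) = 3240. Avoid both = 27132 − 7560 − 10725 + 3240 = 12087.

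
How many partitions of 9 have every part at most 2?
p(9, parts ≤ 2) = 5

Partitions of 9 with all parts ≤ 2: 2+2+2+2+1, 2+2+2+1+1+1, 2+2+1+1+1+1+1, 2+1+1+1+1+1+1+1, 1+1+1+1+1+1+1+1+1. Count = 5.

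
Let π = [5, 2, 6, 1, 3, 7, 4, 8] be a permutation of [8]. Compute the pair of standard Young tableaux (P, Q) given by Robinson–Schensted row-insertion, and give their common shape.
P = [1, 3, 4, 8] / [2, 6, 7] / [5];  Q = [1, 3, 6, 8] / [2, 5, 7] / [4];  common shape = (4, 3, 1)

Row-insert the values π_1, π_2, … into P one at a time, bumping the leftmost entry strictly greater than the inserted value down to the next row. The recording tableau Q records, in position (i, j), the step at which that cell was added to P.
  Insert 5 (step 1): P = [5];  Q = [1]
  Insert 2 (step 2): P = [2] / [5];  Q = [1] / [2]
  Insert 6 (step 3): P = [2, 6] / [5];  Q = [1, 3] / [2]
  Insert 1 (step 4): P = [1, 6] / [2] / [5];  Q = [1, 3] / [2] / [4]
  Insert 3 (step 5): P = [1, 3] / [2, 6] / [5];  Q = [1, 3] / [2, 5] / [4]
  Insert 7 (step 6): P = [1, 3, 7] / [2, 6] / [5];  Q = [1, 3, 6] / [2, 5] / [4]
  Insert 4 (step 7): P = [1, 3, 4] / [2, 6, 7] / [5];  Q = [1, 3, 6] / [2, 5, 7] / [4]
  Insert 8 (step 8): P = [1, 3, 4, 8] / [2, 6, 7] / [5];  Q = [1, 3, 6, 8] / [2, 5, 7] / [4]
Final shape: (4, 3, 1).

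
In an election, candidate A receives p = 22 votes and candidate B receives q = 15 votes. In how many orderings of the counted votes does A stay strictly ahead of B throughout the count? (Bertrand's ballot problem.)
Strict-lead orderings = 1771605360

Total orderings of the 37 votes with 22 for A: C(37, 22) = 9364199760. By the Bertrand ballot formula (Cycle Lemma / reflection principle), the number of orderings in which A is strictly ahead of B throughout is (p − q)/(p + q) · C(p + q, p) = (22 − 15)/(22 + 15) · 9364199760 = 1771605360.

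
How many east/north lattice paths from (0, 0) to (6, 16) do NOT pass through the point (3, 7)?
Number of paths = 48213

Total paths from (0, 0) to (6, 16): C(22, 6) = 74613. Paths through (3, 7): (paths (0, 0) → (3, 7)) × (paths (3, 7) → (6, 16)) = C(10, 3) · C(12, 3) = 120 · 220 = 26400. Avoidance count = 74613 − 26400 = 48213.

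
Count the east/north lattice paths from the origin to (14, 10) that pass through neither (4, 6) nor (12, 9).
Number of paths = 973206

Inclusion–exclusion. Total paths: C(24, 14) = 1961256. Through P₁: C(10, 4)·C(14, 10) = 210210. Through P₂: C(21, 12)·C(3, 2) = 881790. Since P₁ is strictly southwest of P₂, a monotone path through both must visit P₁ then P₂; paths through both = C(10, 4)·C(11, 8)·C(3, 2) = 103950. Avoid both = 1961256 − 210210 − 881790 + 103950 = 973206.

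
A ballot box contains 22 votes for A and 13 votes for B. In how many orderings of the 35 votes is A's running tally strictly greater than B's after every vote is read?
Strict-lead orderings = 379629720

Total orderings of the 35 votes with 22 for A: C(35, 22) = 1476337800. By the Bertrand ballot formula (Cycle Lemma / reflection principle), the number of orderings in which A is strictly ahead of B throughout is (p − q)/(p + q) · C(p + q, p) = (22 − 13)/(22 + 13) · 1476337800 = 379629720.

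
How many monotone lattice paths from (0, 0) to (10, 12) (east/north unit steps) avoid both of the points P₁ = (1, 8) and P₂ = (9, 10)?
Number of paths = 364292

Inclusion–exclusion. Total paths: C(22, 10) = 646646. Through P₁: C(9, 1)·C(13, 9) = 6435. Through P₂: C(19, 9)·C(3, 1) = 277134. Since P₁ is strictly southwest of P₂, a monotone path through both must visit P₁ then P₂; paths through both = C(9, 1)·C(10, 8)·C(3, 1) = 1215. Avoid both = 646646 − 6435 − 277134 + 1215 = 364292.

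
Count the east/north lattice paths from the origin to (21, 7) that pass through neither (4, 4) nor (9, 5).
Number of paths = 960278

Inclusion–exclusion. Total paths: C(28, 21) = 1184040. Through P₁: C(8, 4)·C(20, 17) = 79800. Through P₂: C(14, 9)·C(14, 12) = 182182. Since P₁ is strictly southwest of P₂, a monotone path through both must visit P₁ then P₂; paths through both = C(8, 4)·C(6, 5)·C(14, 12) = 38220. Avoid both = 1184040 − 79800 − 182182 + 38220 = 960278.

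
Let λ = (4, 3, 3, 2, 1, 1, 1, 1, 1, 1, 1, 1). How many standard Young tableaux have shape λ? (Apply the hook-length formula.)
# SYT of shape (4, 3, 3, 2, 1, 1, 1, 1, 1, 1, 1, 1) = 4476780

Hook-length formula: f^λ = n! / Π hook(c), product over all cells c of the Young diagram. For λ = (4, 3, 3, 2, 1, 1, 1, 1, 1, 1, 1, 1), n = 20 boxes. Hook lengths by row (left-to-right, top-to-bottom): [15, 6, 4, 1]; [13, 4, 2]; [12, 3, 1]; [10, 1]; [8]; [7]; [6]; [5]; [4]; [3]; [2]; [1]. Product of hooks = 543449088000. So f^λ = 20! / 543449088000 = 2432902008176640000 / 543449088000 = 4476780.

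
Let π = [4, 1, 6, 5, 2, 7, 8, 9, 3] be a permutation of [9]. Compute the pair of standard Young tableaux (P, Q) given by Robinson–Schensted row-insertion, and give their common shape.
P = [1, 2, 3, 8, 9] / [4, 5, 7] / [6];  Q = [1, 3, 6, 7, 8] / [2, 4, 9] / [5];  common shape = (5, 3, 1)

Row-insert the values π_1, π_2, … into P one at a time, bumping the leftmost entry strictly greater than the inserted value down to the next row. The recording tableau Q records, in position (i, j), the step at which that cell was added to P.
  Insert 4 (step 1): P = [4];  Q = [1]
  Insert 1 (step 2): P = [1] / [4];  Q = [1] / [2]
  Insert 6 (step 3): P = [1, 6] / [4];  Q = [1, 3] / [2]
  Insert 5 (step 4): P = [1, 5] / [4, 6];  Q = [1, 3] / [2, 4]
  Insert 2 (step 5): P = [1, 2] / [4, 5] / [6];  Q = [1, 3] / [2, 4] / [5]
  Insert 7 (step 6): P = [1, 2, 7] / [4, 5] / [6];  Q = [1, 3, 6] / [2, 4] / [5]
  Insert 8 (step 7): P = [1, 2, 7, 8] / [4, 5] / [6];  Q = [1, 3, 6, 7] / [2, 4] / [5]
  Insert 9 (step 8): P = [1, 2, 7, 8, 9] / [4, 5] / [6];  Q = [1, 3, 6, 7, 8] / [2, 4] / [5]
  Insert 3 (step 9): P = [1, 2, 3, 8, 9] / [4, 5, 7] / [6];  Q = [1, 3, 6, 7, 8] / [2, 4, 9] / [5]
Final shape: (5, 3, 1).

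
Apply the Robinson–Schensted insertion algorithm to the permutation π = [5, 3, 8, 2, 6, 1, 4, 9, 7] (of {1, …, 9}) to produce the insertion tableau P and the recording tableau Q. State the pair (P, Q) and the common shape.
P = [1, 4, 7] / [2, 6, 9] / [3, 8] / [5];  Q = [1, 3, 8] / [2, 5, 9] / [4, 7] / [6];  common shape = (3, 3, 2, 1)

Row-insert the values π_1, π_2, … into P one at a time, bumping the leftmost entry strictly greater than the inserted value down to the next row. The recording tableau Q records, in position (i, j), the step at which that cell was added to P.
  Insert 5 (step 1): P = [5];  Q = [1]
  Insert 3 (step 2): P = [3] / [5];  Q = [1] / [2]
  Insert 8 (step 3): P = [3, 8] / [5];  Q = [1, 3] / [2]
  Insert 2 (step 4): P = [2, 8] / [3] / [5];  Q = [1, 3] / [2] / [4]
  Insert 6 (step 5): P = [2, 6] / [3, 8] / [5];  Q = [1, 3] / [2, 5] / [4]
  Insert 1 (step 6): P = [1, 6] / [2, 8] / [3] / [5];  Q = [1, 3] / [2, 5] / [4] / [6]
  Insert 4 (step 7): P = [1, 4] / [2, 6] / [3, 8] / [5];  Q = [1, 3] / [2, 5] / [4, 7] / [6]
  Insert 9 (step 8): P = [1, 4, 9] / [2, 6] / [3, 8] / [5];  Q = [1, 3, 8] / [2, 5] / [4, 7] / [6]
  Insert 7 (step 9): P = [1, 4, 7] / [2, 6, 9] / [3, 8] / [5];  Q = [1, 3, 8] / [2, 5, 9] / [4, 7] / [6]
Final shape: (3, 3, 2, 1).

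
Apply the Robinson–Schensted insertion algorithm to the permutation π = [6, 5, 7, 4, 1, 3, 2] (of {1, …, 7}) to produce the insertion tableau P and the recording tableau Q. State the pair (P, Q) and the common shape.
P = [1, 2] / [3, 7] / [4] / [5] / [6];  Q = [1, 3] / [2, 6] / [4] / [5] / [7];  common shape = (2, 2, 1, 1, 1)

Row-insert the values π_1, π_2, … into P one at a time, bumping the leftmost entry strictly greater than the inserted value down to the next row. The recording tableau Q records, in position (i, j), the step at which that cell was added to P.
  Insert 6 (step 1): P = [6];  Q = [1]
  Insert 5 (step 2): P = [5] / [6];  Q = [1] / [2]
  Insert 7 (step 3): P = [5, 7] / [6];  Q = [1, 3] / [2]
  Insert 4 (step 4): P = [4, 7] / [5] / [6];  Q = [1, 3] / [2] / [4]
  Insert 1 (step 5): P = [1, 7] / [4] / [5] / [6];  Q = [1, 3] / [2] / [4] / [5]
  Insert 3 (step 6): P = [1, 3] / [4, 7] / [5] / [6];  Q = [1, 3] / [2, 6] / [4] / [5]
  Insert 2 (step 7): P = [1, 2] / [3, 7] / [4] / [5] / [6];  Q = [1, 3] / [2, 6] / [4] / [5] / [7]
Final shape: (2, 2, 1, 1, 1).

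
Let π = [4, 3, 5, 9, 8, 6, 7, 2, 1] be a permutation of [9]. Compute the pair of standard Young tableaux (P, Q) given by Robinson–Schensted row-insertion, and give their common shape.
P = [1, 5, 6, 7] / [2, 8] / [3] / [4] / [9];  Q = [1, 3, 4, 7] / [2, 5] / [6] / [8] / [9];  common shape = (4, 2, 1, 1, 1)

Row-insert the values π_1, π_2, … into P one at a time, bumping the leftmost entry strictly greater than the inserted value down to the next row. The recording tableau Q records, in position (i, j), the step at which that cell was added to P.
  Insert 4 (step 1): P = [4];  Q = [1]
  Insert 3 (step 2): P = [3] / [4];  Q = [1] / [2]
  Insert 5 (step 3): P = [3, 5] / [4];  Q = [1, 3] / [2]
  Insert 9 (step 4): P = [3, 5, 9] / [4];  Q = [1, 3, 4] / [2]
  Insert 8 (step 5): P = [3, 5, 8] / [4, 9];  Q = [1, 3, 4] / [2, 5]
  Insert 6 (step 6): P = [3, 5, 6] / [4, 8] / [9];  Q = [1, 3, 4] / [2, 5] / [6]
  Insert 7 (step 7): P = [3, 5, 6, 7] / [4, 8] / [9];  Q = [1, 3, 4, 7] / [2, 5] / [6]
  Insert 2 (step 8): P = [2, 5, 6, 7] / [3, 8] / [4] / [9];  Q = [1, 3, 4, 7] / [2, 5] / [6] / [8]
  Insert 1 (step 9): P = [1, 5, 6, 7] / [2, 8] / [3] / [4] / [9];  Q = [1, 3, 4, 7] / [2, 5] / [6] / [8] / [9]
Final shape: (4, 2, 1, 1, 1).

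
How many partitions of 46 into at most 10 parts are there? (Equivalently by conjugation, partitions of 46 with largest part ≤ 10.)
p(46, parts ≤ 10) = 38047

Use the recurrence p(n, m) = p(n, m−1) + p(n−m, m): either the largest part is < m (count p(n, m−1)) or the largest part is exactly m (remove one copy of m, count p(n−m, m)). With p(0, ·) = 1 this gives p(46, parts ≤ 10) = 38047. (By conjugating Young diagrams, this also counts partitions of 46 into at most 10 parts.)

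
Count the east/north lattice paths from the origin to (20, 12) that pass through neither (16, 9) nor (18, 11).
Number of paths = 87270395

Inclusion–exclusion. Total paths: C(32, 20) = 225792840. Through P₁: C(25, 16)·C(7, 4) = 71504125. Through P₂: C(29, 18)·C(3, 2) = 103791870. Since P₁ is strictly southwest of P₂, a monotone path through both must visit P₁ then P₂; paths through both = C(25, 16)·C(4, 2)·C(3, 2) = 36773550. Avoid both = 225792840 − 71504125 − 103791870 + 36773550 = 87270395.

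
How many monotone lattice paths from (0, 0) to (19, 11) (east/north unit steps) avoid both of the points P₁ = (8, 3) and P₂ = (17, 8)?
Number of paths = 34643820

Inclusion–exclusion. Total paths: C(30, 19) = 54627300. Through P₁: C(11, 8)·C(19, 11) = 12471030. Through P₂: C(25, 17)·C(5, 2) = 10815750. Since P₁ is strictly southwest of P₂, a monotone path through both must visit P₁ then P₂; paths through both = C(11, 8)·C(14, 9)·C(5, 2) = 3303300. Avoid both = 54627300 − 12471030 − 10815750 + 3303300 = 34643820.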